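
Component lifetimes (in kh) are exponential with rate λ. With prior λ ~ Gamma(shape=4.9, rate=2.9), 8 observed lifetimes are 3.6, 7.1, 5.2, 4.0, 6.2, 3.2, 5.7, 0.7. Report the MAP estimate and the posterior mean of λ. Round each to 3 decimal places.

MAP estimate = 0.308, posterior mean = 0.334

Σ times = 35.7. Posterior: Gamma(shape = 4.9+8 = 12.9, rate = 2.9+35.7 = 38.6).
Mode = (α−1)/β = 11.9/38.6 = 0.308.
Mean = α/β = 12.9/38.6 = 0.334.
Right-skewed posterior ⇒ mode < mean.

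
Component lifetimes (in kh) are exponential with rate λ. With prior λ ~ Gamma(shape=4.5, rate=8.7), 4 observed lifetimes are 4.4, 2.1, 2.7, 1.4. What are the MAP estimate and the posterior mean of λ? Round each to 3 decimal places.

Σ times = 10.6. Posterior: Gamma(shape = 4.5+4 = 8.5, rate = 8.7+10.6 = 19.3).
Mode = (α−1)/β = 7.5/19.3 = 0.389.
Mean = α/β = 8.5/19.3 = 0.440.

λ_MAP = 0.389, E[λ|data] = 0.440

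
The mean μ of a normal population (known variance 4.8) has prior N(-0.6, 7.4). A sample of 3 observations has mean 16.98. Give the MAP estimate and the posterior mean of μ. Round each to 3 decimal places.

Posterior for μ is Normal. Precision-weighted mean: (1/7.4·-0.6 + 3/4.8·16.98) / (1/7.4 + 3/4.8) = 13.855.
A Normal posterior is symmetric, so mode = mean.

MAP estimate = 13.855, posterior mean = 13.855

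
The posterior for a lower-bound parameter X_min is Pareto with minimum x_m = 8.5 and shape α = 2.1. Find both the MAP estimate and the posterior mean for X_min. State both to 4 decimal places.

MAP = 8.5000, posterior mean = 16.2273

The Pareto density is strictly decreasing on [x_m, ∞), so the mode is x_m = 8.5000.
Mean = α·x_m/(α−1) = 2.1·8.5/1.1 = 16.2273.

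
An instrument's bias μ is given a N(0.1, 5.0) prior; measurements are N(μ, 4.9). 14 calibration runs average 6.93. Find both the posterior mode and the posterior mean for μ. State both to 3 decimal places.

Posterior for μ is Normal. Precision-weighted mean: (1/5.0·0.1 + 14/4.9·6.93) / (1/5.0 + 14/4.9) = 6.483.
A Normal posterior is symmetric, so mode = mean.

posterior mode = 6.483, posterior mean = 6.483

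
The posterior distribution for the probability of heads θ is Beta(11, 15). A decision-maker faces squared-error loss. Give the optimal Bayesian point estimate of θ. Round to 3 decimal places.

0.423

Mode = (11−1)/(11+15−2) = 10/24 = 0.417.
Mean = 11/(11+15) = 11/26 = 0.423.
Squared-error loss ⇒ the optimal estimator is the posterior mean.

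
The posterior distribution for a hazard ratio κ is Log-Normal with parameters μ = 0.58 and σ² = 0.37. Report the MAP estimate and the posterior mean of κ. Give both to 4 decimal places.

MAP = 1.2337, posterior mean = 2.1490

Mode = exp(μ − σ²) = exp(0.21) = 1.2337.
Mean = exp(μ + σ²/2) = exp(0.765) = 2.1490.
The posterior is right-skewed, so the mean exceeds the mode.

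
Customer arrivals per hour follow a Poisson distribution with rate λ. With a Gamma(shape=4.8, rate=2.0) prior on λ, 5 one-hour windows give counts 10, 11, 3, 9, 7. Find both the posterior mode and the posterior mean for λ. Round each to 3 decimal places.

Σ counts = 40. Posterior: Gamma(shape = 4.8+40 = 44.8, rate = 2.0+5 = 7.0).
Mode = (α−1)/β = 43.8/7.0 = 6.257.
Mean = α/β = 44.8/7.0 = 6.400.

λ_MAP = 6.257, E[λ|data] = 6.400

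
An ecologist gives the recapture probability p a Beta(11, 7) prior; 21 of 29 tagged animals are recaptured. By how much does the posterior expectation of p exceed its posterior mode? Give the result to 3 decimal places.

Posterior: Beta(11+21, 7+8) = Beta(32, 15).
Mode = (32−1)/(32+15−2) = 31/45 = 0.689.
Mean = 32/(32+15) = 32/47 = 0.681.
Difference = 0.681 − 0.689 = -0.008.

-0.008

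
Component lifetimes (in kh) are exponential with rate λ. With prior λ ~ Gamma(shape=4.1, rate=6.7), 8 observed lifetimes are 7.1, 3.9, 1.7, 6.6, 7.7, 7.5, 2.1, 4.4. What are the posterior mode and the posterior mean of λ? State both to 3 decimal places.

Σ times = 41.0. Posterior: Gamma(shape = 4.1+8 = 12.1, rate = 6.7+41.0 = 47.7).
Mode = (α−1)/β = 11.1/47.7 = 0.233.
Mean = α/β = 12.1/47.7 = 0.254.
Right-skewed posterior ⇒ mode < mean.

λ_MAP = 0.233, E[λ|data] = 0.254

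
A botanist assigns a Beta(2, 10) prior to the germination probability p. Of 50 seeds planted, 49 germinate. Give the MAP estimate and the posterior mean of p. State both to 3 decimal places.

Posterior: Beta(2+49, 10+1) = Beta(51, 11).
Mode = (51−1)/(51+11−2) = 50/60 = 0.833.
Mean = 51/(51+11) = 51/62 = 0.823.

MAP estimate = 0.833, posterior mean = 0.823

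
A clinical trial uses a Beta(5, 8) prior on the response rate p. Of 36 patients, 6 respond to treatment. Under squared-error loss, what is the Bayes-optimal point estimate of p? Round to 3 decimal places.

Posterior: Beta(5+6, 8+30) = Beta(11, 38).
Mode = (11−1)/(11+38−2) = 10/47 = 0.213.
Mean = 11/(11+38) = 11/49 = 0.224.
Squared-error loss ⇒ the optimal estimator is the posterior mean.

0.224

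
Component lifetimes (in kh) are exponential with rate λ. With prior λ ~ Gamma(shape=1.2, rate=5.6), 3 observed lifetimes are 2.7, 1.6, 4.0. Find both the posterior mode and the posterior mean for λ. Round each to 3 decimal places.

posterior mode = 0.230, posterior mean = 0.302

Σ times = 8.3. Posterior: Gamma(shape = 1.2+3 = 4.2, rate = 5.6+8.3 = 13.9).
Mode = (α−1)/β = 3.2/13.9 = 0.230.
Mean = α/β = 4.2/13.9 = 0.302.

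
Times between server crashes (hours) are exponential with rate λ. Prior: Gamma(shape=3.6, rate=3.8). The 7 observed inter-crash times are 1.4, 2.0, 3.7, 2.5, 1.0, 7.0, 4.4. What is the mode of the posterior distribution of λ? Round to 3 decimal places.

Σ times = 22.0. Posterior: Gamma(shape = 3.6+7 = 10.6, rate = 3.8+22.0 = 25.8).
Mode = (α−1)/β = 9.6/25.8 = 0.372.
Mean = α/β = 10.6/25.8 = 0.411.
This is the posterior mode — the MAP estimate.

0.372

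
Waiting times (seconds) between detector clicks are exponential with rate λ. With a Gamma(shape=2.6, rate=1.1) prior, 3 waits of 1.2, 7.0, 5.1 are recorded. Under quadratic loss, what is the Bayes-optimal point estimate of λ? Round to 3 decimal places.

0.389

Σ times = 13.3. Posterior: Gamma(shape = 2.6+3 = 5.6, rate = 1.1+13.3 = 14.4).
Mode = (α−1)/β = 4.6/14.4 = 0.319.
Mean = α/β = 5.6/14.4 = 0.389.
Quadratic loss ⇒ the optimal estimator is the posterior mean.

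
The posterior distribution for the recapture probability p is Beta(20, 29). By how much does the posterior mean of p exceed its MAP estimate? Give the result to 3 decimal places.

Mode = (20−1)/(20+29−2) = 19/47 = 0.404.
Mean = 20/(20+29) = 20/49 = 0.408.
Difference = 0.408 − 0.404 = 0.004.

0.004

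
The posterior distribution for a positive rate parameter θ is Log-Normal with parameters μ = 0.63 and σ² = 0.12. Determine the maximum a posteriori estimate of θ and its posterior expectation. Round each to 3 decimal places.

Mode = exp(μ − σ²) = exp(0.51) = 1.665.
Mean = exp(μ + σ²/2) = exp(0.690) = 1.994.

MAP = 1.665, posterior mean = 1.994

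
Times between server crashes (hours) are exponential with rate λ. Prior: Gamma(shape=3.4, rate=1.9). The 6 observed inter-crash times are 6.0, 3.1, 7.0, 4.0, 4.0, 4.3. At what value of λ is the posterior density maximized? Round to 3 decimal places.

Σ times = 28.4. Posterior: Gamma(shape = 3.4+6 = 9.4, rate = 1.9+28.4 = 30.3).
Mode = (α−1)/β = 8.4/30.3 = 0.277.
Mean = α/β = 9.4/30.3 = 0.310.
This is the posterior mode — the MAP estimate.

0.277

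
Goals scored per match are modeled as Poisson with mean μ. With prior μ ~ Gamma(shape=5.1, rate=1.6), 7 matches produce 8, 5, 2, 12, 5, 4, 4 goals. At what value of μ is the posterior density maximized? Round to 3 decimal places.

Σ counts = 40. Posterior: Gamma(shape = 5.1+40 = 45.1, rate = 1.6+7 = 8.6).
Mode = (α−1)/β = 44.1/8.6 = 5.128.
Mean = α/β = 45.1/8.6 = 5.244.
This is the posterior mode — the MAP estimate.

5.128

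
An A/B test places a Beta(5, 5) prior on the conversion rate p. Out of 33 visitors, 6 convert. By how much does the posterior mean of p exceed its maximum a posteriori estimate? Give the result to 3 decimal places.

Posterior: Beta(5+6, 5+27) = Beta(11, 32).
Mode = (11−1)/(11+32−2) = 10/41 = 0.244.
Mean = 11/(11+32) = 11/43 = 0.256.
Difference = 0.256 − 0.244 = 0.012.

0.012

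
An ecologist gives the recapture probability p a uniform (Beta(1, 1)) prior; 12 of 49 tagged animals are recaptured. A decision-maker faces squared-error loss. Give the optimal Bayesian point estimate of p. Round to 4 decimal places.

Posterior: Beta(1+12, 1+37) = Beta(13, 38).
Mode = (13−1)/(13+38−2) = 12/49 = 0.2449.
Mean = 13/(13+38) = 13/51 = 0.2549.
Squared-error loss ⇒ the optimal estimator is the posterior mean.

0.2549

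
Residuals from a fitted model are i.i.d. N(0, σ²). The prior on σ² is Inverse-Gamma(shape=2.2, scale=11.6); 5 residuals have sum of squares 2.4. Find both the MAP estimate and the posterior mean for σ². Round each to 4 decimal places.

Posterior: Inverse-Gamma(shape = 2.2+5/2 = 4.7, scale = 11.6+2.4/2 = 12.8).
Mode = β/(α+1) = 12.8/5.7 = 2.2456.
Mean = β/(α−1) = 12.8/3.7 = 3.4595.
The mean is pulled above the mode by the posterior's right skew.

MAP estimate = 2.2456, posterior mean = 3.4595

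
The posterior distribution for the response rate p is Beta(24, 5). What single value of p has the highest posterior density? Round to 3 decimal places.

Mode = (24−1)/(24+5−2) = 23/27 = 0.852.
Mean = 24/(24+5) = 24/29 = 0.828.
This is the posterior mode — the MAP estimate.

0.852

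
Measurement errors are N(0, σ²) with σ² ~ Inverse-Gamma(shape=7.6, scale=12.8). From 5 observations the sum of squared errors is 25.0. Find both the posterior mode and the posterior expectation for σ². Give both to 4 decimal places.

Posterior: Inverse-Gamma(shape = 7.6+5/2 = 10.1, scale = 12.8+25.0/2 = 25.3).
Mode = β/(α+1) = 25.3/11.1 = 2.2793.
Mean = β/(α−1) = 25.3/9.1 = 2.7802.
Mean > mode: the posterior has a right tail.

MAP = 2.2793, posterior mean = 2.7802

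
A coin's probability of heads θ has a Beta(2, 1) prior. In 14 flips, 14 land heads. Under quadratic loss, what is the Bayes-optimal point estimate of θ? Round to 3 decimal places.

0.941

Posterior: Beta(2+14, 1+0) = Beta(16, 1).
Since β = 1 ≤ 1 and α > 1, the Beta density is monotone increasing on [0,1]; the mode is at 1.
Mean = 16/(16+1) = 0.941.
Quadratic loss ⇒ the optimal estimator is the posterior mean.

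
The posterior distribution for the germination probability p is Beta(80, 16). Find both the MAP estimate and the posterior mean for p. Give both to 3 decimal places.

MAP = 0.840, posterior mean = 0.833

Mode = (80−1)/(80+16−2) = 79/94 = 0.840.
Mean = 80/(80+16) = 80/96 = 0.833.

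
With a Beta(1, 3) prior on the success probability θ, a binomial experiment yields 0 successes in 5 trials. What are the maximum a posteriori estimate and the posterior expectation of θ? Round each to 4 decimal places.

maximum a posteriori estimate = 0.0000, posterior expectation = 0.1111

Posterior: Beta(1+0, 3+5) = Beta(1, 8).
Since α = 1 ≤ 1 and β > 1, the Beta density is monotone decreasing on [0,1]; the mode is at 0.
Mean = 1/(1+8) = 0.1111.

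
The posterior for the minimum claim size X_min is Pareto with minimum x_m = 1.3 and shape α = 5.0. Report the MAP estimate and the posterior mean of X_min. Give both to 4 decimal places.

X_min_MAP = 1.3000, E[X_min|data] = 1.6250

The Pareto density is strictly decreasing on [x_m, ∞), so the mode is x_m = 1.3000.
Mean = α·x_m/(α−1) = 5.0·1.3/4.0 = 1.6250.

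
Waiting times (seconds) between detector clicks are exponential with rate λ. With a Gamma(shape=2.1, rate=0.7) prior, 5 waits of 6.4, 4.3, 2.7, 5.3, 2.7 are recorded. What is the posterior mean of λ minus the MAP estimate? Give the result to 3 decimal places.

0.045

Σ times = 21.4. Posterior: Gamma(shape = 2.1+5 = 7.1, rate = 0.7+21.4 = 22.1).
Mode = (α−1)/β = 6.1/22.1 = 0.276.
Mean = α/β = 7.1/22.1 = 0.321.
Difference = 0.321 − 0.276 = 0.045.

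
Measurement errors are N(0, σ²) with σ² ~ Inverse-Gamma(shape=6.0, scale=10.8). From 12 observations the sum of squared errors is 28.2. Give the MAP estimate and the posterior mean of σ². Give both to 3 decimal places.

Posterior: Inverse-Gamma(shape = 6.0+12/2 = 12.0, scale = 10.8+28.2/2 = 24.9).
Mode = β/(α+1) = 24.9/13.0 = 1.915.
Mean = β/(α−1) = 24.9/11.0 = 2.264.

σ²_MAP = 1.915, E[σ²|data] = 2.264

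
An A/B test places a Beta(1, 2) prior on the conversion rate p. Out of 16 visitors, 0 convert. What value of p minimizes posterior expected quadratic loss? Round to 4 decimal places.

0.0526

Posterior: Beta(1+0, 2+16) = Beta(1, 18).
Since α = 1 ≤ 1 and β > 1, the Beta density is monotone decreasing on [0,1]; the mode is at 0.
Mean = 1/(1+18) = 0.0526.
Quadratic loss ⇒ the optimal estimator is the posterior mean.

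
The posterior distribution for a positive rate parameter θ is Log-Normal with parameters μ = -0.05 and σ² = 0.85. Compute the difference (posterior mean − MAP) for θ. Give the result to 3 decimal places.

1.048

Mode = exp(μ − σ²) = exp(-0.90) = 0.407.
Mean = exp(μ + σ²/2) = exp(0.375) = 1.455.
Difference = 1.455 − 0.407 = 1.048.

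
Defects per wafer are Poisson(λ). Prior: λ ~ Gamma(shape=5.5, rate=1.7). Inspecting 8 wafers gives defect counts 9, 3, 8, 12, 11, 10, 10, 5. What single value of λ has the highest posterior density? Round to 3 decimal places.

7.474

Σ counts = 68. Posterior: Gamma(shape = 5.5+68 = 73.5, rate = 1.7+8 = 9.7).
Mode = (α−1)/β = 72.5/9.7 = 7.474.
Mean = α/β = 73.5/9.7 = 7.577.
This is the posterior mode — the MAP estimate.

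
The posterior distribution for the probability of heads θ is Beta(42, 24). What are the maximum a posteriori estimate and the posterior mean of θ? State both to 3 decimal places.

θ_MAP = 0.641, E[θ|data] = 0.636

Mode = (42−1)/(42+24−2) = 41/64 = 0.641.
Mean = 42/(42+24) = 42/66 = 0.636.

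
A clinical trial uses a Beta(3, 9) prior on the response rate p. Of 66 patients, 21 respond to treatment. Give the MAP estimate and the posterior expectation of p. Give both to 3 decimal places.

MAP estimate = 0.303, posterior expectation = 0.308

Posterior: Beta(3+21, 9+45) = Beta(24, 54).
Mode = (24−1)/(24+54−2) = 23/76 = 0.303.
Mean = 24/(24+54) = 24/78 = 0.308.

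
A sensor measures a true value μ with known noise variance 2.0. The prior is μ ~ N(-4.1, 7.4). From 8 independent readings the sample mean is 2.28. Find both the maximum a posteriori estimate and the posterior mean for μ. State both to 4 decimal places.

maximum a posteriori estimate = 2.0715, posterior mean = 2.0715

Posterior for μ is Normal. Precision-weighted mean: (1/7.4·-4.1 + 8/2.0·2.28) / (1/7.4 + 8/2.0) = 2.0715.
A Normal posterior is symmetric, so mode = mean.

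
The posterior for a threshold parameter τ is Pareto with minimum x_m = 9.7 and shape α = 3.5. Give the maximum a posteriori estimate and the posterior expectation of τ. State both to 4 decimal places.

The Pareto density is strictly decreasing on [x_m, ∞), so the mode is x_m = 9.7000.
Mean = α·x_m/(α−1) = 3.5·9.7/2.5 = 13.5800.
The mean is pulled above the mode by the posterior's right skew.

τ_MAP = 9.7000, E[τ|data] = 13.5800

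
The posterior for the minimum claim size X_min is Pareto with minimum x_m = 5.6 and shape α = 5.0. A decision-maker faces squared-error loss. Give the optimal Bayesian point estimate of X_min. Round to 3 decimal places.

The Pareto density is strictly decreasing on [x_m, ∞), so the mode is x_m = 5.600.
Mean = α·x_m/(α−1) = 5.0·5.6/4.0 = 7.000.
Squared-error loss ⇒ the optimal estimator is the posterior mean.

7.000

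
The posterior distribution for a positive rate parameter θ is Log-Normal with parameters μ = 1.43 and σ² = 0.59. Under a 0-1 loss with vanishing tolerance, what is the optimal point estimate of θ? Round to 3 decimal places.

2.316

Mode = exp(μ − σ²) = exp(0.84) = 2.316.
Mean = exp(μ + σ²/2) = exp(1.725) = 5.613.
This is the posterior mode — the MAP estimate.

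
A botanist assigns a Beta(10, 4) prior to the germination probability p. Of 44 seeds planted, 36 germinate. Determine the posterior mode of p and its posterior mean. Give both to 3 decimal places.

MAP = 0.804, posterior mean = 0.793

Posterior: Beta(10+36, 4+8) = Beta(46, 12).
Mode = (46−1)/(46+12−2) = 45/56 = 0.804.
Mean = 46/(46+12) = 46/58 = 0.793.
Mode > mean: the posterior has a left tail.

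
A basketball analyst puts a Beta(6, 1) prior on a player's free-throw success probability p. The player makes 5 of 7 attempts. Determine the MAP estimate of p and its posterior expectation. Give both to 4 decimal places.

Posterior: Beta(6+5, 1+2) = Beta(11, 3).
Mode = (11−1)/(11+3−2) = 10/12 = 0.8333.
Mean = 11/(11+3) = 11/14 = 0.7857.

MAP: 0.8333. Posterior mean: 0.7857.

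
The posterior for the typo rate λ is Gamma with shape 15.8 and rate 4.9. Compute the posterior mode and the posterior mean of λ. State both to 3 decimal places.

MAP = 3.020; posterior mean = 3.224

Mode = (α−1)/β = 14.8/4.9 = 3.020.
Mean = α/β = 15.8/4.9 = 3.224.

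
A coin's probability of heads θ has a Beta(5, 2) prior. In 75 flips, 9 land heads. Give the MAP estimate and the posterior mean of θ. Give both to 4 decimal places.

Posterior: Beta(5+9, 2+66) = Beta(14, 68).
Mode = (14−1)/(14+68−2) = 13/80 = 0.1625.
Mean = 14/(14+68) = 14/82 = 0.1707.

MAP = 0.1625, posterior mean = 0.1707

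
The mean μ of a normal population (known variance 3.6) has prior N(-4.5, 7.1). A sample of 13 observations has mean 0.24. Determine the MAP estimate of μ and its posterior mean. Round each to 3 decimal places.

MAP estimate = 0.062, posterior mean = 0.062

Posterior for μ is Normal. Precision-weighted mean: (1/7.1·-4.5 + 13/3.6·0.24) / (1/7.1 + 13/3.6) = 0.062.
A Normal posterior is symmetric, so mode = mean.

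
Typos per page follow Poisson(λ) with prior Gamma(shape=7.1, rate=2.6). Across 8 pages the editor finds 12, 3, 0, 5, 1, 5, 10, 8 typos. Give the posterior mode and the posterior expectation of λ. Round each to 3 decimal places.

Σ counts = 44. Posterior: Gamma(shape = 7.1+44 = 51.1, rate = 2.6+8 = 10.6).
Mode = (α−1)/β = 50.1/10.6 = 4.726.
Mean = α/β = 51.1/10.6 = 4.821.
Right-skewed posterior ⇒ mode < mean.

MAP = 4.726; posterior mean = 4.821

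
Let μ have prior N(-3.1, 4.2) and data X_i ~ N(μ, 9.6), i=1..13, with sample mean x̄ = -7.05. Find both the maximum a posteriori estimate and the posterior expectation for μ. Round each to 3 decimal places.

Posterior for μ is Normal. Precision-weighted mean: (1/4.2·-3.1 + 13/9.6·-7.05) / (1/4.2 + 13/9.6) = -6.459.
A Normal posterior is symmetric, so mode = mean.

μ_MAP = -6.459, E[μ|data] = -6.459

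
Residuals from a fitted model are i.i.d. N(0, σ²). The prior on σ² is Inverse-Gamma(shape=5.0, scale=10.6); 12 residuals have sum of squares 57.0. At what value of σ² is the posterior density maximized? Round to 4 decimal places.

Posterior: Inverse-Gamma(shape = 5.0+12/2 = 11.0, scale = 10.6+57.0/2 = 39.1).
Mode = β/(α+1) = 39.1/12.0 = 3.2583.
Mean = β/(α−1) = 39.1/10.0 = 3.9100.
This is the posterior mode — the MAP estimate.

3.2583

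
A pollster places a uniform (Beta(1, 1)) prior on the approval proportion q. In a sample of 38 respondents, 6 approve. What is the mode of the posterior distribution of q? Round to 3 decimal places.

0.158

Posterior: Beta(1+6, 1+32) = Beta(7, 33).
Mode = (7−1)/(7+33−2) = 6/38 = 0.158.
With a flat prior the MAP equals the MLE, 6/38.
Mean = 7/(7+33) = 7/40 = 0.175.
This is the posterior mode — the MAP estimate.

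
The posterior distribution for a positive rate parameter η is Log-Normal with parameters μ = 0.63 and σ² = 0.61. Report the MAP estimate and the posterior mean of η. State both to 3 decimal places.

MAP estimate = 1.020, posterior mean = 2.547

Mode = exp(μ − σ²) = exp(0.02) = 1.020.
Mean = exp(μ + σ²/2) = exp(0.935) = 2.547.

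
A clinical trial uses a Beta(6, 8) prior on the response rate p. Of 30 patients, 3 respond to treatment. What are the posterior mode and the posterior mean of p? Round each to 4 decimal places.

Posterior: Beta(6+3, 8+27) = Beta(9, 35).
Mode = (9−1)/(9+35−2) = 8/42 = 0.1905.
Mean = 9/(9+35) = 9/44 = 0.2045.
Right-skewed posterior ⇒ mode < mean.

posterior mode = 0.1905, posterior mean = 0.2045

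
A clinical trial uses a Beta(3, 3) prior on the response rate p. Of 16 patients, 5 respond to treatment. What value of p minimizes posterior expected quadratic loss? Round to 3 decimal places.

Posterior: Beta(3+5, 3+11) = Beta(8, 14).
Mode = (8−1)/(8+14−2) = 7/20 = 0.350.
Mean = 8/(8+14) = 8/22 = 0.364.
Quadratic loss ⇒ the optimal estimator is the posterior mean.

0.364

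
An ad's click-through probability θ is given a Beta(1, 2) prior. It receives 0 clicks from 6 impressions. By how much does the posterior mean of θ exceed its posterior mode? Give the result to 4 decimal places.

Posterior: Beta(1+0, 2+6) = Beta(1, 8).
Since α = 1 ≤ 1 and β > 1, the Beta density is monotone decreasing on [0,1]; the mode is at 0.
Mean = 1/(1+8) = 0.1111.
Difference = 0.1111 − 0.0000 = 0.1111.
Right-skewed posterior ⇒ mode < mean.

0.1111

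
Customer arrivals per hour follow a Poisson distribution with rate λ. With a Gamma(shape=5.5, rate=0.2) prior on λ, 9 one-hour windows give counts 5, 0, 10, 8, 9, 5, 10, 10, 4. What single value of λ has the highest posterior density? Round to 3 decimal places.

7.120

Σ counts = 61. Posterior: Gamma(shape = 5.5+61 = 66.5, rate = 0.2+9 = 9.2).
Mode = (α−1)/β = 65.5/9.2 = 7.120.
Mean = α/β = 66.5/9.2 = 7.228.
This is the posterior mode — the MAP estimate.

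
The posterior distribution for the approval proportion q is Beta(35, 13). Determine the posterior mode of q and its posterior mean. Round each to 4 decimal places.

Mode = (35−1)/(35+13−2) = 34/46 = 0.7391.
Mean = 35/(35+13) = 35/48 = 0.7292.
Mode > mean: the posterior has a left tail.

MAP = 0.7391; posterior mean = 0.7292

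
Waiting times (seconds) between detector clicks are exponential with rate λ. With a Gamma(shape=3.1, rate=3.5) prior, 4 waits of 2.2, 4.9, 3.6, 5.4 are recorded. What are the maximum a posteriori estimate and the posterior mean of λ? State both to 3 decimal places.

MAP: 0.311. Posterior mean: 0.362.

Σ times = 16.1. Posterior: Gamma(shape = 3.1+4 = 7.1, rate = 3.5+16.1 = 19.6).
Mode = (α−1)/β = 6.1/19.6 = 0.311.
Mean = α/β = 7.1/19.6 = 0.362.
Mean > mode: the posterior has a right tail.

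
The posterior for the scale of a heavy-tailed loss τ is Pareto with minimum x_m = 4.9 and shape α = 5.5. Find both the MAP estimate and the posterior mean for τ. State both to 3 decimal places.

The Pareto density is strictly decreasing on [x_m, ∞), so the mode is x_m = 4.900.
Mean = α·x_m/(α−1) = 5.5·4.9/4.5 = 5.989.
The posterior is right-skewed, so the mean exceeds the mode.

MAP: 4.900. Posterior mean: 5.989.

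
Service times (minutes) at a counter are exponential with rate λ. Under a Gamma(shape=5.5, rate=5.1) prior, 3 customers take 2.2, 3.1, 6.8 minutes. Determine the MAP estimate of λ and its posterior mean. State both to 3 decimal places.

Σ times = 12.1. Posterior: Gamma(shape = 5.5+3 = 8.5, rate = 5.1+12.1 = 17.2).
Mode = (α−1)/β = 7.5/17.2 = 0.436.
Mean = α/β = 8.5/17.2 = 0.494.
The posterior is right-skewed, so the mean exceeds the mode.

MAP = 0.436; posterior mean = 0.494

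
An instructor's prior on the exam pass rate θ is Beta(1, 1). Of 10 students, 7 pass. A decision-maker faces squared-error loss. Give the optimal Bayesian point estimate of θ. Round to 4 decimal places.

Posterior: Beta(1+7, 1+3) = Beta(8, 4).
Mode = (8−1)/(8+4−2) = 7/10 = 0.7000.
With a flat prior the MAP equals the MLE, 7/10.
Mean = 8/(8+4) = 8/12 = 0.6667.
Squared-error loss ⇒ the optimal estimator is the posterior mean.

0.6667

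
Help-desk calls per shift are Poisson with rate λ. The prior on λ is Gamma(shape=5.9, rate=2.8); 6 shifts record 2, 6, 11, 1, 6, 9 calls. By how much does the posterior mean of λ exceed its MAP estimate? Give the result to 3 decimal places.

Σ counts = 35. Posterior: Gamma(shape = 5.9+35 = 40.9, rate = 2.8+6 = 8.8).
Mode = (α−1)/β = 39.9/8.8 = 4.534.
Mean = α/β = 40.9/8.8 = 4.648.
Difference = 4.648 − 4.534 = 0.114.

0.114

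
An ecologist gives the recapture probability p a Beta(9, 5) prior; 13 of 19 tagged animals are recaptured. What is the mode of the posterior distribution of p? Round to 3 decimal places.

Posterior: Beta(9+13, 5+6) = Beta(22, 11).
Mode = (22−1)/(22+11−2) = 21/31 = 0.677.
Mean = 22/(22+11) = 22/33 = 0.667.
This is the posterior mode — the MAP estimate.

0.677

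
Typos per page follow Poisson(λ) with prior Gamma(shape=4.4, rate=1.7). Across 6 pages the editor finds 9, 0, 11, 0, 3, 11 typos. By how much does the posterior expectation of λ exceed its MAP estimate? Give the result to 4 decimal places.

0.1299

Σ counts = 34. Posterior: Gamma(shape = 4.4+34 = 38.4, rate = 1.7+6 = 7.7).
Mode = (α−1)/β = 37.4/7.7 = 4.8571.
Mean = α/β = 38.4/7.7 = 4.9870.
Difference = 4.9870 − 4.8571 = 0.1299.
The mean is pulled above the mode by the posterior's right skew.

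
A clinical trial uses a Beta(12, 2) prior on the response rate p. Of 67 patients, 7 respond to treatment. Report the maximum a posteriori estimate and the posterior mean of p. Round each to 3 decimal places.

Posterior: Beta(12+7, 2+60) = Beta(19, 62).
Mode = (19−1)/(19+62−2) = 18/79 = 0.228.
Mean = 19/(19+62) = 19/81 = 0.235.

MAP: 0.228. Posterior mean: 0.235.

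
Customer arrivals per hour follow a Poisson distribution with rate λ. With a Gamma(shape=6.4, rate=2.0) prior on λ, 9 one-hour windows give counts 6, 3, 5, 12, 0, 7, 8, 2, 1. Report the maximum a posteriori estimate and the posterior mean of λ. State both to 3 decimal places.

MAP = 4.491, posterior mean = 4.582

Σ counts = 44. Posterior: Gamma(shape = 6.4+44 = 50.4, rate = 2.0+9 = 11.0).
Mode = (α−1)/β = 49.4/11.0 = 4.491.
Mean = α/β = 50.4/11.0 = 4.582.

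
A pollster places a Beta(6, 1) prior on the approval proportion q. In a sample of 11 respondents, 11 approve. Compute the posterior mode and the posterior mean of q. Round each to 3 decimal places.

Posterior: Beta(6+11, 1+0) = Beta(17, 1).
Since β = 1 ≤ 1 and α > 1, the Beta density is monotone increasing on [0,1]; the mode is at 1.
Mean = 17/(17+1) = 0.944.

q_MAP = 1.000, E[q|data] = 0.944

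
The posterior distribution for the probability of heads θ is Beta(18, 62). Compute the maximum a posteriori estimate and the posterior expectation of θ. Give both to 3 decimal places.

Mode = (18−1)/(18+62−2) = 17/78 = 0.218.
Mean = 18/(18+62) = 18/80 = 0.225.

MAP = 0.218; posterior mean = 0.225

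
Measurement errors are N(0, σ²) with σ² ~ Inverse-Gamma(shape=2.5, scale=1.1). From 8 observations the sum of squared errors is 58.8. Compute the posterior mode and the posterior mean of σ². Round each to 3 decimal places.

Posterior: Inverse-Gamma(shape = 2.5+8/2 = 6.5, scale = 1.1+58.8/2 = 30.5).
Mode = β/(α+1) = 30.5/7.5 = 4.067.
Mean = β/(α−1) = 30.5/5.5 = 5.545.
The posterior is right-skewed, so the mean exceeds the mode.

posterior mode = 4.067, posterior mean = 5.545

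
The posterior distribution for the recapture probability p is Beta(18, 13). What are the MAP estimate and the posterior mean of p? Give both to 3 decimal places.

Mode = (18−1)/(18+13−2) = 17/29 = 0.586.
Mean = 18/(18+13) = 18/31 = 0.581.
Mode > mean: the posterior has a left tail.

MAP estimate = 0.586, posterior mean = 0.581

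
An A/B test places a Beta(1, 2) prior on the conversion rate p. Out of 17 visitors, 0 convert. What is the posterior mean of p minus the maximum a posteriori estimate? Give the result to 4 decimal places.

0.0500

Posterior: Beta(1+0, 2+17) = Beta(1, 19).
Since α = 1 ≤ 1 and β > 1, the Beta density is monotone decreasing on [0,1]; the mode is at 0.
Mean = 1/(1+19) = 0.0500.
Difference = 0.0500 − 0.0000 = 0.0500.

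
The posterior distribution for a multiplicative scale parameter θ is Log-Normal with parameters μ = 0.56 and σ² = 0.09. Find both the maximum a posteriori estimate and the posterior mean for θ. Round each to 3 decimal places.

Mode = exp(μ − σ²) = exp(0.47) = 1.600.
Mean = exp(μ + σ²/2) = exp(0.605) = 1.831.

MAP: 1.600. Posterior mean: 1.831.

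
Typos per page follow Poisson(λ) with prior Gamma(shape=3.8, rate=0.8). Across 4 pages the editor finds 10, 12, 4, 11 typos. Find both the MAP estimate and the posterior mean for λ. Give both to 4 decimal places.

Σ counts = 37. Posterior: Gamma(shape = 3.8+37 = 40.8, rate = 0.8+4 = 4.8).
Mode = (α−1)/β = 39.8/4.8 = 8.2917.
Mean = α/β = 40.8/4.8 = 8.5000.
The mean is pulled above the mode by the posterior's right skew.

λ_MAP = 8.2917, E[λ|data] = 8.5000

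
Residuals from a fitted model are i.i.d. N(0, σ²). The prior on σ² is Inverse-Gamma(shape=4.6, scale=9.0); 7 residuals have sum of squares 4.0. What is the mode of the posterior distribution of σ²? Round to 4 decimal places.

Posterior: Inverse-Gamma(shape = 4.6+7/2 = 8.1, scale = 9.0+4.0/2 = 11.0).
Mode = β/(α+1) = 11.0/9.1 = 1.2088.
Mean = β/(α−1) = 11.0/7.1 = 1.5493.
This is the posterior mode — the MAP estimate.

1.2088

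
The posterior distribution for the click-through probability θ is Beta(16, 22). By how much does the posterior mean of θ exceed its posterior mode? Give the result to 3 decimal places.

Mode = (16−1)/(16+22−2) = 15/36 = 0.417.
Mean = 16/(16+22) = 16/38 = 0.421.
Difference = 0.421 − 0.417 = 0.004.
Mean > mode: the posterior has a right tail.

0.004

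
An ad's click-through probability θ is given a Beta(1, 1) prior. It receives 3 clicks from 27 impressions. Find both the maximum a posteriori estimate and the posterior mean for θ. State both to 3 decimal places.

MAP: 0.111. Posterior mean: 0.138.

Posterior: Beta(1+3, 1+24) = Beta(4, 25).
Mode = (4−1)/(4+25−2) = 3/27 = 0.111.
With a flat prior the MAP equals the MLE, 3/27.
Mean = 4/(4+25) = 4/29 = 0.138.
The mean is pulled above the mode by the posterior's right skew.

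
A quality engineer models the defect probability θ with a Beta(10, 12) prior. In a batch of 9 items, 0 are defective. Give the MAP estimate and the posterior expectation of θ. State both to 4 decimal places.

θ_MAP = 0.3103, E[θ|data] = 0.3226

Posterior: Beta(10+0, 12+9) = Beta(10, 21).
Mode = (10−1)/(10+21−2) = 9/29 = 0.3103.
Mean = 10/(10+21) = 10/31 = 0.3226.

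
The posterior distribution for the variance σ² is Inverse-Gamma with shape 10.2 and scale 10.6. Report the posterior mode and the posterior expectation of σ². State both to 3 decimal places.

MAP = 0.946; posterior mean = 1.152

Mode = β/(α+1) = 10.6/11.2 = 0.946.
Mean = β/(α−1) = 10.6/9.2 = 1.152.
The posterior is right-skewed, so the mean exceeds the mode.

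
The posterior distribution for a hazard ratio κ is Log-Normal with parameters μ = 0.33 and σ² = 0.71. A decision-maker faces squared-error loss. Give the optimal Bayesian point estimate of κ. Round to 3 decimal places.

Mode = exp(μ − σ²) = exp(-0.38) = 0.684.
Mean = exp(μ + σ²/2) = exp(0.685) = 1.984.
Squared-error loss ⇒ the optimal estimator is the posterior mean.

1.984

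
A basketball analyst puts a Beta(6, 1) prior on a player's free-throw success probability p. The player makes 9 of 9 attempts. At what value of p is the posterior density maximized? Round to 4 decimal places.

1.0000

Posterior: Beta(6+9, 1+0) = Beta(15, 1).
Since β = 1 ≤ 1 and α > 1, the Beta density is monotone increasing on [0,1]; the mode is at 1.
Mean = 15/(15+1) = 0.9375.
This is the posterior mode — the MAP estimate.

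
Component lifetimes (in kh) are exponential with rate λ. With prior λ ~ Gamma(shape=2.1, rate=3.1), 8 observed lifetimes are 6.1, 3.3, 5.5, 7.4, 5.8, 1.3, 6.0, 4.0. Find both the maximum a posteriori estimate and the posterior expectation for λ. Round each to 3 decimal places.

Σ times = 39.4. Posterior: Gamma(shape = 2.1+8 = 10.1, rate = 3.1+39.4 = 42.5).
Mode = (α−1)/β = 9.1/42.5 = 0.214.
Mean = α/β = 10.1/42.5 = 0.238.

MAP = 0.214; posterior mean = 0.238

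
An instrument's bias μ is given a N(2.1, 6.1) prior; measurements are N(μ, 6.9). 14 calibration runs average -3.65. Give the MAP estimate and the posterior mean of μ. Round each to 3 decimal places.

Posterior for μ is Normal. Precision-weighted mean: (1/6.1·2.1 + 14/6.9·-3.65) / (1/6.1 + 14/6.9) = -3.220.
A Normal posterior is symmetric, so mode = mean.

μ_MAP = -3.220, E[μ|data] = -3.220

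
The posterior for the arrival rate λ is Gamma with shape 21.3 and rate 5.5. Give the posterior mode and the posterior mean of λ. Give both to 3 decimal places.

λ_MAP = 3.691, E[λ|data] = 3.873

Mode = (α−1)/β = 20.3/5.5 = 3.691.
Mean = α/β = 21.3/5.5 = 3.873.
Right-skewed posterior ⇒ mode < mean.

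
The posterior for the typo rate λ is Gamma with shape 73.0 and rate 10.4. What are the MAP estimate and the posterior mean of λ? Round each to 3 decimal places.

MAP = 6.923; posterior mean = 7.019

Mode = (α−1)/β = 72.0/10.4 = 6.923.
Mean = α/β = 73.0/10.4 = 7.019.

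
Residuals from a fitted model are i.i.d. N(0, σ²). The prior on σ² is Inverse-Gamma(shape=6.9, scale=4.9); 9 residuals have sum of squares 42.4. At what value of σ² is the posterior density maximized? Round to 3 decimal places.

2.105

Posterior: Inverse-Gamma(shape = 6.9+9/2 = 11.4, scale = 4.9+42.4/2 = 26.1).
Mode = β/(α+1) = 26.1/12.4 = 2.105.
Mean = β/(α−1) = 26.1/10.4 = 2.510.
This is the posterior mode — the MAP estimate.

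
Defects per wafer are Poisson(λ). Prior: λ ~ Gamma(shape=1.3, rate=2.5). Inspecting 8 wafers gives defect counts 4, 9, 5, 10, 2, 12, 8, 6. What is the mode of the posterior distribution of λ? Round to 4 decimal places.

5.3619

Σ counts = 56. Posterior: Gamma(shape = 1.3+56 = 57.3, rate = 2.5+8 = 10.5).
Mode = (α−1)/β = 56.3/10.5 = 5.3619.
Mean = α/β = 57.3/10.5 = 5.4571.
This is the posterior mode — the MAP estimate.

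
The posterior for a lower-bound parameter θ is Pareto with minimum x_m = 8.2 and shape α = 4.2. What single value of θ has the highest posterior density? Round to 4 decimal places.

The Pareto density is strictly decreasing on [x_m, ∞), so the mode is x_m = 8.2000.
Mean = α·x_m/(α−1) = 4.2·8.2/3.2 = 10.7625.
This is the posterior mode — the MAP estimate.

8.2000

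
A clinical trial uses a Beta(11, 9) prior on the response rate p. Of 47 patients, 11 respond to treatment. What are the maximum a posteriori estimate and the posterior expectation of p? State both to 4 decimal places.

MAP = 0.3231; posterior mean = 0.3284

Posterior: Beta(11+11, 9+36) = Beta(22, 45).
Mode = (22−1)/(22+45−2) = 21/65 = 0.3231.
Mean = 22/(22+45) = 22/67 = 0.3284.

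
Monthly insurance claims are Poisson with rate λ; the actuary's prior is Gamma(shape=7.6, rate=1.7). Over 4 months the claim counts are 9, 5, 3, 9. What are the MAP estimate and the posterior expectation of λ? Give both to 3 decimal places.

Σ counts = 26. Posterior: Gamma(shape = 7.6+26 = 33.6, rate = 1.7+4 = 5.7).
Mode = (α−1)/β = 32.6/5.7 = 5.719.
Mean = α/β = 33.6/5.7 = 5.895.

MAP = 5.719; posterior mean = 5.895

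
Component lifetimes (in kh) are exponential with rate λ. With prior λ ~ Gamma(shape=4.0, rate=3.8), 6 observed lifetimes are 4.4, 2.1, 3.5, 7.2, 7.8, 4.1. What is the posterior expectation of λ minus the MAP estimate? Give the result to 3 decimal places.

0.030

Σ times = 29.1. Posterior: Gamma(shape = 4.0+6 = 10.0, rate = 3.8+29.1 = 32.9).
Mode = (α−1)/β = 9.0/32.9 = 0.274.
Mean = α/β = 10.0/32.9 = 0.304.
Difference = 0.304 − 0.274 = 0.030.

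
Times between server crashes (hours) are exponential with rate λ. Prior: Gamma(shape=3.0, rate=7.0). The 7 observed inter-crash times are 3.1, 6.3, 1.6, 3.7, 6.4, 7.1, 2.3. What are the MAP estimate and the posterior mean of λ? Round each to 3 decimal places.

Σ times = 30.5. Posterior: Gamma(shape = 3.0+7 = 10.0, rate = 7.0+30.5 = 37.5).
Mode = (α−1)/β = 9.0/37.5 = 0.240.
Mean = α/β = 10.0/37.5 = 0.267.

MAP: 0.240. Posterior mean: 0.267.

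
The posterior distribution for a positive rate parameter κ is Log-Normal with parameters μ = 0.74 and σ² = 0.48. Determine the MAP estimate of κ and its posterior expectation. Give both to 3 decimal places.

MAP = 1.297; posterior mean = 2.664

Mode = exp(μ − σ²) = exp(0.26) = 1.297.
Mean = exp(μ + σ²/2) = exp(0.980) = 2.664.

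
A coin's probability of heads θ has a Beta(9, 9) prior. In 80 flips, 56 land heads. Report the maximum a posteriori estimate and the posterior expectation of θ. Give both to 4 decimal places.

MAP: 0.6667. Posterior mean: 0.6633.

Posterior: Beta(9+56, 9+24) = Beta(65, 33).
Mode = (65−1)/(65+33−2) = 64/96 = 0.6667.
Mean = 65/(65+33) = 65/98 = 0.6633.
Left-skewed posterior ⇒ mean < mode.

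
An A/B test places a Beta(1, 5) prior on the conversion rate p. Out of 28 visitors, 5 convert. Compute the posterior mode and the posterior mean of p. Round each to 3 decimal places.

Posterior: Beta(1+5, 5+23) = Beta(6, 28).
Mode = (6−1)/(6+28−2) = 5/32 = 0.156.
Mean = 6/(6+28) = 6/34 = 0.176.
The posterior is right-skewed, so the mean exceeds the mode.

MAP = 0.156; posterior mean = 0.176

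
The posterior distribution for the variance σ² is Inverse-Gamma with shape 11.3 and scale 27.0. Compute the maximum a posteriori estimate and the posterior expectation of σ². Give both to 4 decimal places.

Mode = β/(α+1) = 27.0/12.3 = 2.1951.
Mean = β/(α−1) = 27.0/10.3 = 2.6214.
Mean > mode: the posterior has a right tail.

MAP = 2.1951; posterior mean = 2.6214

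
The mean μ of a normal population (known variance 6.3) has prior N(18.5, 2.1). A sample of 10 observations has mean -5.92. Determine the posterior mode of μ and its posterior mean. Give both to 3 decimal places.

MAP = -0.285; posterior mean = -0.285

Posterior for μ is Normal. Precision-weighted mean: (1/2.1·18.5 + 10/6.3·-5.92) / (1/2.1 + 10/6.3) = -0.285.
A Normal posterior is symmetric, so mode = mean.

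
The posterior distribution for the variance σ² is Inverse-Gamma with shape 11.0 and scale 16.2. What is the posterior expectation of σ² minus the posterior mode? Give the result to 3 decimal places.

0.270

Mode = β/(α+1) = 16.2/12.0 = 1.350.
Mean = β/(α−1) = 16.2/10.0 = 1.620.
Difference = 1.620 − 1.350 = 0.270.
The posterior is right-skewed, so the mean exceeds the mode.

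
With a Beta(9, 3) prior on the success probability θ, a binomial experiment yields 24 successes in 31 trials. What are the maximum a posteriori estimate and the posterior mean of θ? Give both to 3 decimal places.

Posterior: Beta(9+24, 3+7) = Beta(33, 10).
Mode = (33−1)/(33+10−2) = 32/41 = 0.780.
Mean = 33/(33+10) = 33/43 = 0.767.

MAP = 0.780, posterior mean = 0.767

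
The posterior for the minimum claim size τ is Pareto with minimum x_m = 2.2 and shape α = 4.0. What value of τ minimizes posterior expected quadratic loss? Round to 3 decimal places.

2.933

The Pareto density is strictly decreasing on [x_m, ∞), so the mode is x_m = 2.200.
Mean = α·x_m/(α−1) = 4.0·2.2/3.0 = 2.933.
Quadratic loss ⇒ the optimal estimator is the posterior mean.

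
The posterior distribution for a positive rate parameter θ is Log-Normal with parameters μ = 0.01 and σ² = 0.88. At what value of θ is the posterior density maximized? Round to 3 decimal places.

Mode = exp(μ − σ²) = exp(-0.87) = 0.419.
Mean = exp(μ + σ²/2) = exp(0.450) = 1.568.
This is the posterior mode — the MAP estimate.

0.419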